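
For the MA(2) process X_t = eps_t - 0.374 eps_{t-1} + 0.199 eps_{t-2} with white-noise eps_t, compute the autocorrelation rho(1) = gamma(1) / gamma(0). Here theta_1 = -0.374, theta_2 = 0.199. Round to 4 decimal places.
\rho(1) = -0.3802

For an MA(q) process with theta_0 = 1, the autocovariance is
  gamma(k) = sigma^2 * sum_{i=0..q-k} theta_i * theta_{i+k},
and rho(k) = gamma(k) / gamma(0). Sigma^2 cancels.
  numerator   = (1)*(-0.374) + (-0.374)*(0.199) = -0.448426.
  denominator = (1)^2 + (-0.374)^2 + (0.199)^2 = 1.179477.
  rho(1) = -0.448426 / 1.179477 = -0.3802.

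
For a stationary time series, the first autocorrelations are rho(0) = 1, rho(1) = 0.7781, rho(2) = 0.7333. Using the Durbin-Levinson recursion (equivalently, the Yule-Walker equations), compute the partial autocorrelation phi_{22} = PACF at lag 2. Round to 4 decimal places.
\phi_{22} = 0.3241

The PACF at lag k is phi_{kk}, the last component of the solution
to the Yule-Walker system G_k phi = r_k where
  (G_k)_{ij} = rho(|i - j|), (r_k)_i = rho(i), i,j = 1..k.
Equivalently, Durbin-Levinson gives phi_{kk} iteratively:
  phi_{11} = rho(1)
  phi_{kk} = [rho(k) - sum_{j=1..k-1} phi_{k-1,j} rho(k-j)]
            / [1 - sum_{j=1..k-1} phi_{k-1,j} rho(j)],
  phi_{k,j} = phi_{k-1,j} - phi_{kk} phi_{k-1,k-j},  j = 1..k-1.
Step k = 1:
  phi_11 = rho(1) = 0.7781.
Step k = 2:
  phi_22 = [rho(2) - phi_11 rho(1)] / [1 - phi_11 rho(1)] = [0.7333 - (0.7781)(0.7781)] / [1 - (0.7781)(0.7781)]
         = 0.12786039 / 0.39456039 = 0.3241.
Therefore phi_{22} = 0.3241.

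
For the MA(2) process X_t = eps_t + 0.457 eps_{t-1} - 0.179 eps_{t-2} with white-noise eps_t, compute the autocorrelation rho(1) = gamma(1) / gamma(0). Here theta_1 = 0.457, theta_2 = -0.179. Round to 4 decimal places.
\rho(1) = 0.3024

For an MA(q) process with theta_0 = 1, the autocovariance is
  gamma(k) = sigma^2 * sum_{i=0..q-k} theta_i * theta_{i+k},
and rho(k) = gamma(k) / gamma(0). Sigma^2 cancels.
  numerator   = (1)*(0.457) + (0.457)*(-0.179) = 0.375197.
  denominator = (1)^2 + (0.457)^2 + (-0.179)^2 = 1.24089.
  rho(1) = 0.375197 / 1.24089 = 0.3024.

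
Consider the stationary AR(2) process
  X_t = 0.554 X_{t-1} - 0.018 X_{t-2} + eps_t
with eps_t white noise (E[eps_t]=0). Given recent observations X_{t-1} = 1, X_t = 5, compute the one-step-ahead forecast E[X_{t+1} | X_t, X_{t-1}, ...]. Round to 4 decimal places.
E[X_{t+1} \mid \mathcal F_t] = 2.7520

For an AR(p) model X_t = c + sum_i phi_i X_{t-i} + eps_t, the
one-step-ahead conditional mean is
  E[X_{t+1} | X_t, ...] = c + sum_i phi_i X_{t+1-i}.
Substitute known values:
  E[X_{t+1} | ...] = (0.554) * (5) + (-0.018) * (1)
                   = 2.7520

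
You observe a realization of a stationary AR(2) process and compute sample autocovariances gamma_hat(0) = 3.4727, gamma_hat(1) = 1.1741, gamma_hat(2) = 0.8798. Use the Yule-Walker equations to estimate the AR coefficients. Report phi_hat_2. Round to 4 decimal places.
\hat\phi_{2} = 0.1570

The Yule-Walker equations for an AR(p) process read, in matrix form,
  Gamma_p phi = r_p,   with   (Gamma_p)_{ij} = gamma(|i - j|),
                       (r_p)_i = gamma(i),   i,j = 1..p.
Substitute the sample gammas (Toeplitz matrix and right-hand side of size 2):
  Gamma_p = [[3.4727, 1.1741], [1.1741, 3.4727]]
  r_p     = [1.1741, 0.8798]
Written out:
  3.4727 phi_1 + 1.1741 phi_2 = 1.1741
  1.1741 phi_1 + 3.4727 phi_2 = 0.8798
Solve by Cramer's rule:
  det = gamma(0)^2 - gamma(1)^2 = (3.4727)^2 - (1.1741)^2 = 12.05964529 - 1.37851081 = 10.68113448
  phi_hat_1 = [gamma(1) gamma(0) - gamma(1) gamma(2)] / det = [(1.1741)(3.4727) - (1.1741)(0.8798)] / 10.68113448 = 3.04432389 / 10.68113448 = 0.285
  phi_hat_2 = [gamma(0) gamma(2) - gamma(1)^2] / det = [(3.4727)(0.8798) - (1.1741)^2] / 10.68113448 = 1.67677065 / 10.68113448 = 0.157
So phi_hat = [0.2850, 0.1570].
Therefore phi_hat_2 = 0.1570.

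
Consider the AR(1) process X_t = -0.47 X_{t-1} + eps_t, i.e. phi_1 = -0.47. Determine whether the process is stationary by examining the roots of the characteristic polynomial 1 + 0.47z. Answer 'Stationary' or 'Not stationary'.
\text{Stationary}

The AR(p) characteristic polynomial is P(z) = 1 + 0.47z.
Stationarity requires all roots to lie outside the unit circle, i.e. |z| > 1 for every root.
This is linear in z: 1 + (0.47) z = 0  =>  z = -1/(0.47) = -2.12766,  |z| = 2.12766.
Moduli of all roots: 2.1277.
All moduli strictly greater than 1? Yes.
Verdict: Stationary.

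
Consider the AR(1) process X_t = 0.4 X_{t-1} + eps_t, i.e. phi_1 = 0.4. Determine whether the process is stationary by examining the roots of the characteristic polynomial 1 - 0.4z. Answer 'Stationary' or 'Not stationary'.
\text{Stationary}

The AR(p) characteristic polynomial is P(z) = 1 - 0.4z.
Stationarity requires all roots to lie outside the unit circle, i.e. |z| > 1 for every root.
This is linear in z: 1 + (-0.4) z = 0  =>  z = -1/(-0.4) = 2.5,  |z| = 2.5.
Moduli of all roots: 2.5000.
All moduli strictly greater than 1? Yes.
Verdict: Stationary.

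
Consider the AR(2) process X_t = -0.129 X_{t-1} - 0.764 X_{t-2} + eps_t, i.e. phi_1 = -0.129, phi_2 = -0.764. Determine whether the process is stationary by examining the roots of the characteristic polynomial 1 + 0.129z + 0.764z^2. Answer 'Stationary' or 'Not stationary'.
\text{Stationary}

The AR(p) characteristic polynomial is P(z) = 1 + 0.129z + 0.764z^2.
Stationarity requires all roots to lie outside the unit circle, i.e. |z| > 1 for every root.
Set 1 + (0.129) z + (0.764) z^2 = 0, i.e. a z^2 + b z + c = 0 with a = 0.764, b = 0.129, c = 1.
Discriminant D = b^2 - 4ac = (0.129)^2 - 4*(0.764)*1 = 0.016641 - (3.056) = -3.039359.
D < 0, so the roots are the complex-conjugate pair z = (-b +/- i sqrt(-D)) / (2a) = -0.0844 +/- 1.141i.
For a conjugate pair |z|^2 = z * conj(z) = (product of roots) = c/a = 1/(0.764) = 1.308901, so |z| = sqrt(1.308901) = 1.1441 for both roots.
Moduli of all roots: 1.1441, 1.1441.
All moduli strictly greater than 1? Yes.
Verdict: Stationary.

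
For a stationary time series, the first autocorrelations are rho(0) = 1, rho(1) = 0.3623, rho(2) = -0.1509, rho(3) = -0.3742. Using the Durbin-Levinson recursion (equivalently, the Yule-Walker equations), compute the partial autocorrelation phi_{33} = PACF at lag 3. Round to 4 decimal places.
\phi_{33} = -0.2369

The PACF at lag k is phi_{kk}, the last component of the solution
to the Yule-Walker system G_k phi = r_k where
  (G_k)_{ij} = rho(|i - j|), (r_k)_i = rho(i), i,j = 1..k.
Equivalently, Durbin-Levinson gives phi_{kk} iteratively:
  phi_{11} = rho(1)
  phi_{kk} = [rho(k) - sum_{j=1..k-1} phi_{k-1,j} rho(k-j)]
            / [1 - sum_{j=1..k-1} phi_{k-1,j} rho(j)],
  phi_{k,j} = phi_{k-1,j} - phi_{kk} phi_{k-1,k-j},  j = 1..k-1.
Step k = 1:
  phi_11 = rho(1) = 0.3623.
Step k = 2:
  phi_22 = [rho(2) - phi_11 rho(1)] / [1 - phi_11 rho(1)] = [-0.1509 - (0.3623)(0.3623)] / [1 - (0.3623)(0.3623)]
         = -0.28216129 / 0.86873871 = -0.324794.
  Update: phi_21 = phi_11 - phi_22 phi_11 = 0.3623 - (-0.324794)(0.3623) = 0.479973.
Step k = 3:
  phi_33 = [rho(3) - phi_21 rho(2) - phi_22 rho(1)] / [1 - phi_21 rho(1) - phi_22 rho(2)]
    numerator   = -0.3742 - (0.479973)(-0.1509) - (-0.324794)(0.3623) = -0.18409915
    denominator = 1 - (0.479973)(0.3623) - (-0.324794)(-0.1509) = 0.77709436
  phi_33 = -0.18409915 / 0.77709436 = -0.2369.
Therefore phi_{33} = -0.2369.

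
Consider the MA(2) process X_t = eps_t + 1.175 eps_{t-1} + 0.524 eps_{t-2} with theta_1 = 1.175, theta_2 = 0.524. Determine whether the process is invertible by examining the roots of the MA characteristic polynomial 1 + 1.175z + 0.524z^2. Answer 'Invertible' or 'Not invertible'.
\text{Invertible}

The MA(q) characteristic polynomial is P(z) = 1 + 1.175z + 0.524z^2.
Invertibility requires all roots to lie outside the unit circle, i.e. |z| > 1 for every root.
Set 1 + (1.175) z + (0.524) z^2 = 0, i.e. a z^2 + b z + c = 0 with a = 0.524, b = 1.175, c = 1.
Discriminant D = b^2 - 4ac = (1.175)^2 - 4*(0.524)*1 = 1.380625 - (2.096) = -0.715375.
D < 0, so the roots are the complex-conjugate pair z = (-b +/- i sqrt(-D)) / (2a) = -1.1212 +/- 0.8071i.
For a conjugate pair |z|^2 = z * conj(z) = (product of roots) = c/a = 1/(0.524) = 1.908397, so |z| = sqrt(1.908397) = 1.3814 for both roots.
Moduli of all roots: 1.3814, 1.3814.
All moduli strictly greater than 1? Yes.
Verdict: Invertible.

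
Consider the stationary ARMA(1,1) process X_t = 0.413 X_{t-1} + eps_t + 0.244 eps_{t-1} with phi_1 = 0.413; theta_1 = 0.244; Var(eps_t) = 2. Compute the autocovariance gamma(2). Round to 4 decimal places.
\gamma(2) = 0.7202

Multiply the model equation by X_{t-k} and take expectations. With theta_0 = psi_0 = 1 and psi_j the MA(infinity) weights, this gives
  gamma(k) - sum_i phi_i gamma(k-i) = c_k,
  c_k = sigma^2 * sum_{j=k..q} theta_j psi_{j-k}   (c_k = 0 for k > q),
using gamma(-m) = gamma(m).
psi-weights needed (psi_j = theta_j + sum_i phi_i psi_{j-i}):
  psi_1 = theta_1 + phi_1 = 0.244 + (0.413) = 0.657
Right-hand sides:
  c_0 = sigma^2 (1 + theta_1 psi_1) = 2 * (1 + (0.244)(0.657)) = 2 * 1.160308 = 2.320616
  c_1 = sigma^2 theta_1 = 2 * (0.244) = 0.488
  c_2 = 0
Equations for k = 0 and k = 1 (AR order 1):
  gamma(0) = phi_1 gamma(1) + c_0
  gamma(1) = phi_1 gamma(0) + c_1
Substituting the second into the first: gamma(0) (1 - phi_1^2) = c_0 + phi_1 c_1, so
  gamma(0) = (c_0 + phi_1 c_1) / (1 - phi_1^2) = (2.320616 + (0.413)(0.488)) / (1 - (0.413)^2) = 2.52216 / 0.829431 = 3.040832.
  gamma(1) = phi_1 gamma(0) + c_1 = (0.413)(3.040832) + (0.488) = 1.743863.
For k = 2 (> q): gamma(2) = phi_1 gamma(1) = (0.413)(1.743863) = 0.720216.
Therefore gamma(2) = 0.7202 (to 4 decimal places).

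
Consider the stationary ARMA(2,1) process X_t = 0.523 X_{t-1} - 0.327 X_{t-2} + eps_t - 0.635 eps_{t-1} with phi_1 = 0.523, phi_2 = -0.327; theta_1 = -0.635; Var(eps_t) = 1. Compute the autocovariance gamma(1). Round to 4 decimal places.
\gamma(1) = -0.0069

Multiply the model equation by X_{t-k} and take expectations. With theta_0 = psi_0 = 1 and psi_j the MA(infinity) weights, this gives
  gamma(k) - sum_i phi_i gamma(k-i) = c_k,
  c_k = sigma^2 * sum_{j=k..q} theta_j psi_{j-k}   (c_k = 0 for k > q),
using gamma(-m) = gamma(m).
psi-weights needed (psi_j = theta_j + sum_i phi_i psi_{j-i}):
  psi_1 = theta_1 + phi_1 = -0.635 + (0.523) = -0.112
Right-hand sides:
  c_0 = sigma^2 (1 + theta_1 psi_1) = 1 * (1 + (-0.635)(-0.112)) = 1 * 1.07112 = 1.07112
  c_1 = sigma^2 theta_1 = 1 * (-0.635) = -0.635
  c_2 = 0
Equations for k = 0, 1, 2 (AR order 2, c_2 = 0):
  (E0) gamma(0) = phi_1 gamma(1) + phi_2 gamma(2) + c_0
  (E1) gamma(1) = phi_1 gamma(0) + phi_2 gamma(1) + c_1
  (E2) gamma(2) = phi_1 gamma(1) + phi_2 gamma(0)
From (E1): gamma(1) = A gamma(0) + B with
  A = phi_1 / (1 - phi_2) = 0.523 / 1.327 = 0.394122,   B = c_1 / (1 - phi_2) = -0.635 / 1.327 = -0.478523.
Insert (E2) into (E0): gamma(0) (1 - phi_2^2) = phi_1 (1 + phi_2) gamma(1) + c_0.
  phi_1 (1 + phi_2) = (0.523)(0.673) = 0.351979,   1 - phi_2^2 = 0.893071.
Replace gamma(1) by A gamma(0) + B and collect gamma(0):
  gamma(0) [0.893071 - (0.351979)(0.394122)] = (0.351979)(-0.478523) + 1.07112
  gamma(0) * 0.754348 = 0.90269
  gamma(0) = 0.90269 / 0.754348 = 1.196649.
  gamma(1) = A gamma(0) + B = (0.394122)(1.196649) + (-0.478523) = -0.006897.
Therefore gamma(1) = -0.0069 (to 4 decimal places).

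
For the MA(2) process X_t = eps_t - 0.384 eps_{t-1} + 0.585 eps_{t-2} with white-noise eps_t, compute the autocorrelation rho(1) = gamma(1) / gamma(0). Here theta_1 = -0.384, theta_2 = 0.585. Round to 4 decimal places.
\rho(1) = -0.4086

For an MA(q) process with theta_0 = 1, the autocovariance is
  gamma(k) = sigma^2 * sum_{i=0..q-k} theta_i * theta_{i+k},
and rho(k) = gamma(k) / gamma(0). Sigma^2 cancels.
  numerator   = (1)*(-0.384) + (-0.384)*(0.585) = -0.60864.
  denominator = (1)^2 + (-0.384)^2 + (0.585)^2 = 1.489681.
  rho(1) = -0.60864 / 1.489681 = -0.4086.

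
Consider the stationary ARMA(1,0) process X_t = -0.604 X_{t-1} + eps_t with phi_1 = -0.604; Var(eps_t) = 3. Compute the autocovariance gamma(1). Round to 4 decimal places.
\gamma(1) = -2.8527

Multiply the model equation by X_{t-k} and take expectations. With theta_0 = psi_0 = 1 and psi_j the MA(infinity) weights, this gives
  gamma(k) - sum_i phi_i gamma(k-i) = c_k,
  c_k = sigma^2 * sum_{j=k..q} theta_j psi_{j-k}   (c_k = 0 for k > q),
using gamma(-m) = gamma(m).
Pure AR (q = 0): c_0 = sigma^2 = 3, c_k = 0 for k >= 1.
Equations for k = 0 and k = 1 (AR order 1):
  gamma(0) = phi_1 gamma(1) + c_0
  gamma(1) = phi_1 gamma(0) + c_1
Substituting the second into the first: gamma(0) (1 - phi_1^2) = c_0 + phi_1 c_1, so
  gamma(0) = c_0 / (1 - phi_1^2) = 3 / (1 - (-0.604)^2) = 3 / 0.635184 = 4.723041.
  gamma(1) = phi_1 gamma(0) = (-0.604)(4.723041) = -2.852717.
Therefore gamma(1) = -2.8527 (to 4 decimal places).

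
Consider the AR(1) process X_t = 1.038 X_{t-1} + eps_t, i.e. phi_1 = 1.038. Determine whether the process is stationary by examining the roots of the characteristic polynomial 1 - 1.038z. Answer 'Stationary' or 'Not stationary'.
\text{Not stationary}

The AR(p) characteristic polynomial is P(z) = 1 - 1.038z.
Stationarity requires all roots to lie outside the unit circle, i.e. |z| > 1 for every root.
This is linear in z: 1 + (-1.038) z = 0  =>  z = -1/(-1.038) = 0.963391,  |z| = 0.963391.
Moduli of all roots: 0.9634.
All moduli strictly greater than 1? No.
Verdict: Not stationary.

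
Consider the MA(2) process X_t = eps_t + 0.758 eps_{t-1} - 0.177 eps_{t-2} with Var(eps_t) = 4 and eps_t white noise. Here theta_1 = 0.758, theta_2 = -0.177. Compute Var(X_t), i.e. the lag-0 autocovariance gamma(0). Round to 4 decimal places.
\gamma(0) = 6.4236

For an MA(q) process X_t = eps_t + sum_i theta_i eps_{t-i} with
Var(eps_t) = sigma^2, the variance is
  gamma(0) = sigma^2 * (1 + sum_i theta_i^2).
  sum_i theta_i^2 = (0.758)^2 + (-0.177)^2 = 0.574564 + 0.031329 = 0.605893.
  gamma(0) = 4 * (1 + 0.605893) = 4 * 1.605893 = 6.423572, which rounds to 6.4236.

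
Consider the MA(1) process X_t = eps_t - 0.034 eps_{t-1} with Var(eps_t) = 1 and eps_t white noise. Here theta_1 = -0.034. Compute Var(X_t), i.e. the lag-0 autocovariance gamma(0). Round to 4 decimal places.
\gamma(0) = 1.0012

For an MA(q) process X_t = eps_t + sum_i theta_i eps_{t-i} with
Var(eps_t) = sigma^2, the variance is
  gamma(0) = sigma^2 * (1 + sum_i theta_i^2).
  sum_i theta_i^2 = (-0.034)^2 = 0.001156.
  gamma(0) = 1 * (1 + 0.001156) = 1 * 1.001156 = 1.001156, which rounds to 1.0012.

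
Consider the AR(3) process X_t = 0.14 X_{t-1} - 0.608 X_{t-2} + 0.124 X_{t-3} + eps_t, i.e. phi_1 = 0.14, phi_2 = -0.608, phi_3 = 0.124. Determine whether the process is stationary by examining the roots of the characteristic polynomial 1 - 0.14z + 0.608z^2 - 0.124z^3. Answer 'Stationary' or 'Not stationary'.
\text{Stationary}

The AR(p) characteristic polynomial is P(z) = 1 - 0.14z + 0.608z^2 - 0.124z^3.
Stationarity requires all roots to lie outside the unit circle, i.e. |z| > 1 for every root.
Degree 3: look for a simple real root z0 first, then factor out (1 - z/z0) and solve the remaining quadratic.
Testing z0 = 5: P(5) = 1 + (-0.14)(5) + (0.608)(5)^2 + (-0.124)(5)^3
  = 1 + (-0.7) + (15.2) + (-15.5) = 0.  So z_0 = 5 is a root, |z_0| = 5.
Divide out the factor (1 - 0.2 z) = (1 - z/z0) (since 1/z0 = 0.2):
  P(z) = (1 - 0.2 z)(1 + (0.06) z + (0.62) z^2)
  [check: z-coef 0.06 - (0.2) = -0.14; z^2-coef 0.62 - (0.2)(0.06) = 0.608; z^3-coef -(0.2)(0.62) = -0.124.]
Remaining roots from the quadratic factor 1 + (0.06) z + (0.62) z^2:
  Set 1 + (0.06) z + (0.62) z^2 = 0, i.e. a z^2 + b z + c = 0 with a = 0.62, b = 0.06, c = 1.
  Discriminant D = b^2 - 4ac = (0.06)^2 - 4*(0.62)*1 = 0.0036 - (2.48) = -2.4764.
  D < 0, so the roots are the complex-conjugate pair z = (-b +/- i sqrt(-D)) / (2a) = -0.0484 +/- 1.2691i.
  For a conjugate pair |z|^2 = z * conj(z) = (product of roots) = c/a = 1/(0.62) = 1.612903, so |z| = sqrt(1.612903) = 1.27 for both roots.
Moduli of all roots: 5.0000, 1.2700, 1.2700.
All moduli strictly greater than 1? Yes.
Verdict: Stationary.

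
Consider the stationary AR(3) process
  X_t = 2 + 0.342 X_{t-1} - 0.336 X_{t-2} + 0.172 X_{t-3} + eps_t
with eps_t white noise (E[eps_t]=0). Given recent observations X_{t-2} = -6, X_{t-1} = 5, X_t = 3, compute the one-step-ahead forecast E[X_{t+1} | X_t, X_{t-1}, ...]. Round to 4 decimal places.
E[X_{t+1} \mid \mathcal F_t] = 0.3140

For an AR(p) model X_t = c + sum_i phi_i X_{t-i} + eps_t, the
one-step-ahead conditional mean is
  E[X_{t+1} | X_t, ...] = c + sum_i phi_i X_{t+1-i}.
Substitute known values:
  E[X_{t+1} | ...] = 2 + (0.342) * (3) + (-0.336) * (5) + (0.172) * (-6)
                   = 0.3140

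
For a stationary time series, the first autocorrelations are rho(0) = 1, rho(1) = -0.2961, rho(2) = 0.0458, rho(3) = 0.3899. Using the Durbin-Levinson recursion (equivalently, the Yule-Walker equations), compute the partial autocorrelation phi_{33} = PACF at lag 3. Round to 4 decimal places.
\phi_{33} = 0.4289

The PACF at lag k is phi_{kk}, the last component of the solution
to the Yule-Walker system G_k phi = r_k where
  (G_k)_{ij} = rho(|i - j|), (r_k)_i = rho(i), i,j = 1..k.
Equivalently, Durbin-Levinson gives phi_{kk} iteratively:
  phi_{11} = rho(1)
  phi_{kk} = [rho(k) - sum_{j=1..k-1} phi_{k-1,j} rho(k-j)]
            / [1 - sum_{j=1..k-1} phi_{k-1,j} rho(j)],
  phi_{k,j} = phi_{k-1,j} - phi_{kk} phi_{k-1,k-j},  j = 1..k-1.
Step k = 1:
  phi_11 = rho(1) = -0.2961.
Step k = 2:
  phi_22 = [rho(2) - phi_11 rho(1)] / [1 - phi_11 rho(1)] = [0.0458 - (-0.2961)(-0.2961)] / [1 - (-0.2961)(-0.2961)]
         = -0.04187521 / 0.91232479 = -0.045899.
  Update: phi_21 = phi_11 - phi_22 phi_11 = -0.2961 - (-0.045899)(-0.2961) = -0.309691.
Step k = 3:
  phi_33 = [rho(3) - phi_21 rho(2) - phi_22 rho(1)] / [1 - phi_21 rho(1) - phi_22 rho(2)]
    numerator   = 0.3899 - (-0.309691)(0.0458) - (-0.045899)(-0.2961) = 0.39049301
    denominator = 1 - (-0.309691)(-0.2961) - (-0.045899)(0.0458) = 0.91040274
  phi_33 = 0.39049301 / 0.91040274 = 0.4289.
Therefore phi_{33} = 0.4289.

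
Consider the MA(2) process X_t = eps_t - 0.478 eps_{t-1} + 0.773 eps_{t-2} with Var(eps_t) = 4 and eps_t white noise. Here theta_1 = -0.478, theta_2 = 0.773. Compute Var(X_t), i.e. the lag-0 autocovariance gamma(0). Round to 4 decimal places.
\gamma(0) = 7.3041

For an MA(q) process X_t = eps_t + sum_i theta_i eps_{t-i} with
Var(eps_t) = sigma^2, the variance is
  gamma(0) = sigma^2 * (1 + sum_i theta_i^2).
  sum_i theta_i^2 = (-0.478)^2 + (0.773)^2 = 0.228484 + 0.597529 = 0.826013.
  gamma(0) = 4 * (1 + 0.826013) = 4 * 1.826013 = 7.304052, which rounds to 7.3041.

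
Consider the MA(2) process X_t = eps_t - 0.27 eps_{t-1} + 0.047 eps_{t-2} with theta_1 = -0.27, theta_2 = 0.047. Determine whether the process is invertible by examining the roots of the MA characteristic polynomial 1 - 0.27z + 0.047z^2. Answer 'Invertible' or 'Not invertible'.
\text{Invertible}

The MA(q) characteristic polynomial is P(z) = 1 - 0.27z + 0.047z^2.
Invertibility requires all roots to lie outside the unit circle, i.e. |z| > 1 for every root.
Set 1 + (-0.27) z + (0.047) z^2 = 0, i.e. a z^2 + b z + c = 0 with a = 0.047, b = -0.27, c = 1.
Discriminant D = b^2 - 4ac = (-0.27)^2 - 4*(0.047)*1 = 0.0729 - (0.188) = -0.1151.
D < 0, so the roots are the complex-conjugate pair z = (-b +/- i sqrt(-D)) / (2a) = 2.8723 +/- 3.6092i.
For a conjugate pair |z|^2 = z * conj(z) = (product of roots) = c/a = 1/(0.047) = 21.276596, so |z| = sqrt(21.276596) = 4.6127 for both roots.
Moduli of all roots: 4.6127, 4.6127.
All moduli strictly greater than 1? Yes.
Verdict: Invertible.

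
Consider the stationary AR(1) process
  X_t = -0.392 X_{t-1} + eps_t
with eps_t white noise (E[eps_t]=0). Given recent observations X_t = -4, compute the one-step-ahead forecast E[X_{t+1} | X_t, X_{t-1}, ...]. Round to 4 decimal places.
E[X_{t+1} \mid \mathcal F_t] = 1.5680

For an AR(p) model X_t = c + sum_i phi_i X_{t-i} + eps_t, the
one-step-ahead conditional mean is
  E[X_{t+1} | X_t, ...] = c + sum_i phi_i X_{t+1-i}.
Substitute known values:
  E[X_{t+1} | ...] = (-0.392) * (-4)
                   = 1.5680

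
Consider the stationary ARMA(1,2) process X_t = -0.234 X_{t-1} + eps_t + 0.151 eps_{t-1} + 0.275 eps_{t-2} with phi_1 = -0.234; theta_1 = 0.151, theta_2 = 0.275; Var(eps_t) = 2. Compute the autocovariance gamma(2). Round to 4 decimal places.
\gamma(2) = 0.6103

Multiply the model equation by X_{t-k} and take expectations. With theta_0 = psi_0 = 1 and psi_j the MA(infinity) weights, this gives
  gamma(k) - sum_i phi_i gamma(k-i) = c_k,
  c_k = sigma^2 * sum_{j=k..q} theta_j psi_{j-k}   (c_k = 0 for k > q),
using gamma(-m) = gamma(m).
psi-weights needed (psi_j = theta_j + sum_i phi_i psi_{j-i}):
  psi_1 = theta_1 + phi_1 = 0.151 + (-0.234) = -0.083
  psi_2 = theta_2 + phi_1 psi_1 = 0.275 + (-0.234)(-0.083) = 0.294422
Right-hand sides:
  c_0 = sigma^2 (1 + theta_1 psi_1 + theta_2 psi_2) = 2 * (1 + (0.151)(-0.083) + (0.275)(0.294422)) = 2 * 1.068433 = 2.136866
  c_1 = sigma^2 (theta_1 + theta_2 psi_1) = 2 * (0.151 + (0.275)(-0.083)) = 0.25635
  c_2 = sigma^2 theta_2 = 2 * (0.275) = 0.55
Equations for k = 0 and k = 1 (AR order 1):
  gamma(0) = phi_1 gamma(1) + c_0
  gamma(1) = phi_1 gamma(0) + c_1
Substituting the second into the first: gamma(0) (1 - phi_1^2) = c_0 + phi_1 c_1, so
  gamma(0) = (c_0 + phi_1 c_1) / (1 - phi_1^2) = (2.136866 + (-0.234)(0.25635)) / (1 - (-0.234)^2) = 2.07688 / 0.945244 = 2.19719.
  gamma(1) = phi_1 gamma(0) + c_1 = (-0.234)(2.19719) + (0.25635) = -0.257792.
For k = 2: gamma(2) = phi_1 gamma(1) + c_2
  = (-0.234)(-0.257792) + (0.55) = 0.610323.
Therefore gamma(2) = 0.6103 (to 4 decimal places).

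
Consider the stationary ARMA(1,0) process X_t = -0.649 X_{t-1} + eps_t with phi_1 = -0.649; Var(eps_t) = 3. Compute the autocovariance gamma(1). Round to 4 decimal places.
\gamma(1) = -3.3639

Multiply the model equation by X_{t-k} and take expectations. With theta_0 = psi_0 = 1 and psi_j the MA(infinity) weights, this gives
  gamma(k) - sum_i phi_i gamma(k-i) = c_k,
  c_k = sigma^2 * sum_{j=k..q} theta_j psi_{j-k}   (c_k = 0 for k > q),
using gamma(-m) = gamma(m).
Pure AR (q = 0): c_0 = sigma^2 = 3, c_k = 0 for k >= 1.
Equations for k = 0 and k = 1 (AR order 1):
  gamma(0) = phi_1 gamma(1) + c_0
  gamma(1) = phi_1 gamma(0) + c_1
Substituting the second into the first: gamma(0) (1 - phi_1^2) = c_0 + phi_1 c_1, so
  gamma(0) = c_0 / (1 - phi_1^2) = 3 / (1 - (-0.649)^2) = 3 / 0.578799 = 5.183146.
  gamma(1) = phi_1 gamma(0) = (-0.649)(5.183146) = -3.363862.
Therefore gamma(1) = -3.3639 (to 4 decimal places).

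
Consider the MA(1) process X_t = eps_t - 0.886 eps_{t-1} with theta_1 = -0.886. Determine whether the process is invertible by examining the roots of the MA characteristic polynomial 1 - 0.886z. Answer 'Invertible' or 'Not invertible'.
\text{Invertible}

The MA(q) characteristic polynomial is P(z) = 1 - 0.886z.
Invertibility requires all roots to lie outside the unit circle, i.e. |z| > 1 for every root.
This is linear in z: 1 + (-0.886) z = 0  =>  z = -1/(-0.886) = 1.128668,  |z| = 1.128668.
Moduli of all roots: 1.1287.
All moduli strictly greater than 1? Yes.
Verdict: Invertible.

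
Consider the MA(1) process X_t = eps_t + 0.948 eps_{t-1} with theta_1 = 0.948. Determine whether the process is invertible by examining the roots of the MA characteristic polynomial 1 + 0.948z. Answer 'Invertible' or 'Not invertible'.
\text{Invertible}

The MA(q) characteristic polynomial is P(z) = 1 + 0.948z.
Invertibility requires all roots to lie outside the unit circle, i.e. |z| > 1 for every root.
This is linear in z: 1 + (0.948) z = 0  =>  z = -1/(0.948) = -1.054852,  |z| = 1.054852.
Moduli of all roots: 1.0549.
All moduli strictly greater than 1? Yes.
Verdict: Invertible.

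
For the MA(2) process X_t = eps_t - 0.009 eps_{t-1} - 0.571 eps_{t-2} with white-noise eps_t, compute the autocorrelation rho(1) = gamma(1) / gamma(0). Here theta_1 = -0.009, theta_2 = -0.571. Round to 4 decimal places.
\rho(1) = -0.0029

For an MA(q) process with theta_0 = 1, the autocovariance is
  gamma(k) = sigma^2 * sum_{i=0..q-k} theta_i * theta_{i+k},
and rho(k) = gamma(k) / gamma(0). Sigma^2 cancels.
  numerator   = (1)*(-0.009) + (-0.009)*(-0.571) = -0.003861.
  denominator = (1)^2 + (-0.009)^2 + (-0.571)^2 = 1.326122.
  rho(1) = -0.003861 / 1.326122 = -0.0029.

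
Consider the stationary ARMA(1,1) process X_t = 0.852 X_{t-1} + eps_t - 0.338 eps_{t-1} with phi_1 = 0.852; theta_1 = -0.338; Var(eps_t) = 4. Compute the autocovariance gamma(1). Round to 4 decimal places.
\gamma(1) = 5.3409

Multiply the model equation by X_{t-k} and take expectations. With theta_0 = psi_0 = 1 and psi_j the MA(infinity) weights, this gives
  gamma(k) - sum_i phi_i gamma(k-i) = c_k,
  c_k = sigma^2 * sum_{j=k..q} theta_j psi_{j-k}   (c_k = 0 for k > q),
using gamma(-m) = gamma(m).
psi-weights needed (psi_j = theta_j + sum_i phi_i psi_{j-i}):
  psi_1 = theta_1 + phi_1 = -0.338 + (0.852) = 0.514
Right-hand sides:
  c_0 = sigma^2 (1 + theta_1 psi_1) = 4 * (1 + (-0.338)(0.514)) = 4 * 0.826268 = 3.305072
  c_1 = sigma^2 theta_1 = 4 * (-0.338) = -1.352
  c_2 = 0
Equations for k = 0 and k = 1 (AR order 1):
  gamma(0) = phi_1 gamma(1) + c_0
  gamma(1) = phi_1 gamma(0) + c_1
Substituting the second into the first: gamma(0) (1 - phi_1^2) = c_0 + phi_1 c_1, so
  gamma(0) = (c_0 + phi_1 c_1) / (1 - phi_1^2) = (3.305072 + (0.852)(-1.352)) / (1 - (0.852)^2) = 2.153168 / 0.274096 = 7.855525.
  gamma(1) = phi_1 gamma(0) + c_1 = (0.852)(7.855525) + (-1.352) = 5.340907.
Therefore gamma(1) = 5.3409 (to 4 decimal places).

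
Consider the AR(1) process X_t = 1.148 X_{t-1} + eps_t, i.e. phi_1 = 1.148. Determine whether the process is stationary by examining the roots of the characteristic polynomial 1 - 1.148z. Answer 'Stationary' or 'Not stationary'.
\text{Not stationary}

The AR(p) characteristic polynomial is P(z) = 1 - 1.148z.
Stationarity requires all roots to lie outside the unit circle, i.e. |z| > 1 for every root.
This is linear in z: 1 + (-1.148) z = 0  =>  z = -1/(-1.148) = 0.87108,  |z| = 0.87108.
Moduli of all roots: 0.8711.
All moduli strictly greater than 1? No.
Verdict: Not stationary.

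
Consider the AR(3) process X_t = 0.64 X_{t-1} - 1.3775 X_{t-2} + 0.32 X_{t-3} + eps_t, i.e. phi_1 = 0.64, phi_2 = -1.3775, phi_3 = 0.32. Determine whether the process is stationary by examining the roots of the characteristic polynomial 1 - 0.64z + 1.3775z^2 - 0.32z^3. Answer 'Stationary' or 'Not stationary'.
\text{Not stationary}

The AR(p) characteristic polynomial is P(z) = 1 - 0.64z + 1.3775z^2 - 0.32z^3.
Stationarity requires all roots to lie outside the unit circle, i.e. |z| > 1 for every root.
Degree 3: look for a simple real root z0 first, then factor out (1 - z/z0) and solve the remaining quadratic.
Testing z0 = 4: P(4) = 1 + (-0.64)(4) + (1.3775)(4)^2 + (-0.32)(4)^3
  = 1 + (-2.56) + (22.04) + (-20.48) = 0.  So z_0 = 4 is a root, |z_0| = 4.
Divide out the factor (1 - 0.25 z) = (1 - z/z0) (since 1/z0 = 0.25):
  P(z) = (1 - 0.25 z)(1 + (-0.39) z + (1.28) z^2)
  [check: z-coef -0.39 - (0.25) = -0.64; z^2-coef 1.28 - (0.25)(-0.39) = 1.3775; z^3-coef -(0.25)(1.28) = -0.32.]
Remaining roots from the quadratic factor 1 + (-0.39) z + (1.28) z^2:
  Set 1 + (-0.39) z + (1.28) z^2 = 0, i.e. a z^2 + b z + c = 0 with a = 1.28, b = -0.39, c = 1.
  Discriminant D = b^2 - 4ac = (-0.39)^2 - 4*(1.28)*1 = 0.1521 - (5.12) = -4.9679.
  D < 0, so the roots are the complex-conjugate pair z = (-b +/- i sqrt(-D)) / (2a) = 0.1523 +/- 0.8707i.
  For a conjugate pair |z|^2 = z * conj(z) = (product of roots) = c/a = 1/(1.28) = 0.78125, so |z| = sqrt(0.78125) = 0.8839 for both roots.
Moduli of all roots: 4.0000, 0.8839, 0.8839.
All moduli strictly greater than 1? No.
Verdict: Not stationary.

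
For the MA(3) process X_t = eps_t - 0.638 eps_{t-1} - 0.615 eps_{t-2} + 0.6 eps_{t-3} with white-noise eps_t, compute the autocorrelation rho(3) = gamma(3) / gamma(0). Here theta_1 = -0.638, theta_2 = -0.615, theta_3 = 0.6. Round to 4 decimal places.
\rho(3) = 0.2797

For an MA(q) process with theta_0 = 1, the autocovariance is
  gamma(k) = sigma^2 * sum_{i=0..q-k} theta_i * theta_{i+k},
and rho(k) = gamma(k) / gamma(0). Sigma^2 cancels.
  numerator   = (1)*(0.6) = 0.6.
  denominator = (1)^2 + (-0.638)^2 + (-0.615)^2 + (0.6)^2 = 2.145269.
  rho(3) = 0.6 / 2.145269 = 0.2797.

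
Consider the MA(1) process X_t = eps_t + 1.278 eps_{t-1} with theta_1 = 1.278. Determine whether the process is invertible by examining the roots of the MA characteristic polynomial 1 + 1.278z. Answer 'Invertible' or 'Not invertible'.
\text{Not invertible}

The MA(q) characteristic polynomial is P(z) = 1 + 1.278z.
Invertibility requires all roots to lie outside the unit circle, i.e. |z| > 1 for every root.
This is linear in z: 1 + (1.278) z = 0  =>  z = -1/(1.278) = -0.782473,  |z| = 0.782473.
Moduli of all roots: 0.7825.
All moduli strictly greater than 1? No.
Verdict: Not invertible.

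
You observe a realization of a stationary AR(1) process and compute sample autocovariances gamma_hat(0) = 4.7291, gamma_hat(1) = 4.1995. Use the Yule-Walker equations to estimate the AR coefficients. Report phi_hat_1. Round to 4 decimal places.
\hat\phi_{1} = 0.8880

The Yule-Walker equations for an AR(p) process read, in matrix form,
  Gamma_p phi = r_p,   with   (Gamma_p)_{ij} = gamma(|i - j|),
                       (r_p)_i = gamma(i),   i,j = 1..p.
Substitute the sample gammas (Toeplitz matrix and right-hand side of size 1):
  Gamma_p = [[4.7291]]
  r_p     = [4.1995]
With p = 1 this is the single equation gamma(0) phi_1 = gamma(1):
  phi_hat_1 = gamma(1) / gamma(0) = 4.1995 / 4.7291 = 0.8880.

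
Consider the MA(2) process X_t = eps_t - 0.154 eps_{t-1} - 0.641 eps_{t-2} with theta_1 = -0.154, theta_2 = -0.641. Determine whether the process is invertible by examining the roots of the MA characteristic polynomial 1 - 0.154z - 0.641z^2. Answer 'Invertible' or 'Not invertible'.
\text{Invertible}

The MA(q) characteristic polynomial is P(z) = 1 - 0.154z - 0.641z^2.
Invertibility requires all roots to lie outside the unit circle, i.e. |z| > 1 for every root.
Set 1 + (-0.154) z + (-0.641) z^2 = 0, i.e. a z^2 + b z + c = 0 with a = -0.641, b = -0.154, c = 1.
Discriminant D = b^2 - 4ac = (-0.154)^2 - 4*(-0.641)*1 = 0.023716 - (-2.564) = 2.587716.
D >= 0, so the roots are real: z = (-b +/- sqrt(D)) / (2a) = (0.154 +/- 1.608638) / (-1.282).
  z_1 = (0.154 + 1.608638) / (-1.282) = -1.3749,   |z_1| = 1.3749.
  z_2 = (0.154 - 1.608638) / (-1.282) = 1.1347,   |z_2| = 1.1347.
Moduli of all roots: 1.3749, 1.1347.
All moduli strictly greater than 1? Yes.
Verdict: Invertible.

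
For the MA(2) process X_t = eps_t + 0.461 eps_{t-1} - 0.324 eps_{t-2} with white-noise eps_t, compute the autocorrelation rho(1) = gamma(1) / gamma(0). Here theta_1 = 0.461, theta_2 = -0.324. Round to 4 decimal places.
\rho(1) = 0.2365

For an MA(q) process with theta_0 = 1, the autocovariance is
  gamma(k) = sigma^2 * sum_{i=0..q-k} theta_i * theta_{i+k},
and rho(k) = gamma(k) / gamma(0). Sigma^2 cancels.
  numerator   = (1)*(0.461) + (0.461)*(-0.324) = 0.311636.
  denominator = (1)^2 + (0.461)^2 + (-0.324)^2 = 1.317497.
  rho(1) = 0.311636 / 1.317497 = 0.2365.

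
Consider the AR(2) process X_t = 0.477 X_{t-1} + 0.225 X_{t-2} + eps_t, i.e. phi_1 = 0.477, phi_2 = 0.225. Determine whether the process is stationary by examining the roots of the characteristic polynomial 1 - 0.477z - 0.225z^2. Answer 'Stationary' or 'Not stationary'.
\text{Stationary}

The AR(p) characteristic polynomial is P(z) = 1 - 0.477z - 0.225z^2.
Stationarity requires all roots to lie outside the unit circle, i.e. |z| > 1 for every root.
Set 1 + (-0.477) z + (-0.225) z^2 = 0, i.e. a z^2 + b z + c = 0 with a = -0.225, b = -0.477, c = 1.
Discriminant D = b^2 - 4ac = (-0.477)^2 - 4*(-0.225)*1 = 0.227529 - (-0.9) = 1.127529.
D >= 0, so the roots are real: z = (-b +/- sqrt(D)) / (2a) = (0.477 +/- 1.061852) / (-0.45).
  z_1 = (0.477 + 1.061852) / (-0.45) = -3.4197,   |z_1| = 3.4197.
  z_2 = (0.477 - 1.061852) / (-0.45) = 1.2997,   |z_2| = 1.2997.
Moduli of all roots: 3.4197, 1.2997.
All moduli strictly greater than 1? Yes.
Verdict: Stationary.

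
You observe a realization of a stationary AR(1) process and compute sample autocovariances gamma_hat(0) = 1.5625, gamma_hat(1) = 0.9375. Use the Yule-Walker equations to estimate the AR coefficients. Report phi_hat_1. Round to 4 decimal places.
\hat\phi_{1} = 0.6000

The Yule-Walker equations for an AR(p) process read, in matrix form,
  Gamma_p phi = r_p,   with   (Gamma_p)_{ij} = gamma(|i - j|),
                       (r_p)_i = gamma(i),   i,j = 1..p.
Substitute the sample gammas (Toeplitz matrix and right-hand side of size 1):
  Gamma_p = [[1.5625]]
  r_p     = [0.9375]
With p = 1 this is the single equation gamma(0) phi_1 = gamma(1):
  phi_hat_1 = gamma(1) / gamma(0) = 0.9375 / 1.5625 = 0.6000.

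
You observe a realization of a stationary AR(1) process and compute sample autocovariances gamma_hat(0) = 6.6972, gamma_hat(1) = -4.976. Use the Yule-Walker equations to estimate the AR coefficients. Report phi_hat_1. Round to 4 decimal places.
\hat\phi_{1} = -0.7430

The Yule-Walker equations for an AR(p) process read, in matrix form,
  Gamma_p phi = r_p,   with   (Gamma_p)_{ij} = gamma(|i - j|),
                       (r_p)_i = gamma(i),   i,j = 1..p.
Substitute the sample gammas (Toeplitz matrix and right-hand side of size 1):
  Gamma_p = [[6.6972]]
  r_p     = [-4.976]
With p = 1 this is the single equation gamma(0) phi_1 = gamma(1):
  phi_hat_1 = gamma(1) / gamma(0) = -4.976 / 6.6972 = -0.7430.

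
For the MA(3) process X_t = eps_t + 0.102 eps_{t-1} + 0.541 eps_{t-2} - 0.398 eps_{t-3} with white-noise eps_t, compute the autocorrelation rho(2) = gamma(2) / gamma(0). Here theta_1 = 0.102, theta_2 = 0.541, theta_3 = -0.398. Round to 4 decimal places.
\rho(2) = 0.3424

For an MA(q) process with theta_0 = 1, the autocovariance is
  gamma(k) = sigma^2 * sum_{i=0..q-k} theta_i * theta_{i+k},
and rho(k) = gamma(k) / gamma(0). Sigma^2 cancels.
  numerator   = (1)*(0.541) + (0.102)*(-0.398) = 0.500404.
  denominator = (1)^2 + (0.102)^2 + (0.541)^2 + (-0.398)^2 = 1.461489.
  rho(2) = 0.500404 / 1.461489 = 0.3424.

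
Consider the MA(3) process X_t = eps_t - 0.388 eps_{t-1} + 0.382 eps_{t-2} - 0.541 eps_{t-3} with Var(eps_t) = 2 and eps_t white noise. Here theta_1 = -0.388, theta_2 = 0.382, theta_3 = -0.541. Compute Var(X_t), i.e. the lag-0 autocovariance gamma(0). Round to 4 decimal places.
\gamma(0) = 3.1783

For an MA(q) process X_t = eps_t + sum_i theta_i eps_{t-i} with
Var(eps_t) = sigma^2, the variance is
  gamma(0) = sigma^2 * (1 + sum_i theta_i^2).
  sum_i theta_i^2 = (-0.388)^2 + (0.382)^2 + (-0.541)^2 = 0.150544 + 0.145924 + 0.292681 = 0.589149.
  gamma(0) = 2 * (1 + 0.589149) = 2 * 1.589149 = 3.178298, which rounds to 3.1783.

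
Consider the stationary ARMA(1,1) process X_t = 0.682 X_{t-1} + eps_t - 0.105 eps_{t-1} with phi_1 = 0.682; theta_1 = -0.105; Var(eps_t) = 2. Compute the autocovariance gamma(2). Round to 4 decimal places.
\gamma(2) = 1.3661

Multiply the model equation by X_{t-k} and take expectations. With theta_0 = psi_0 = 1 and psi_j the MA(infinity) weights, this gives
  gamma(k) - sum_i phi_i gamma(k-i) = c_k,
  c_k = sigma^2 * sum_{j=k..q} theta_j psi_{j-k}   (c_k = 0 for k > q),
using gamma(-m) = gamma(m).
psi-weights needed (psi_j = theta_j + sum_i phi_i psi_{j-i}):
  psi_1 = theta_1 + phi_1 = -0.105 + (0.682) = 0.577
Right-hand sides:
  c_0 = sigma^2 (1 + theta_1 psi_1) = 2 * (1 + (-0.105)(0.577)) = 2 * 0.939415 = 1.87883
  c_1 = sigma^2 theta_1 = 2 * (-0.105) = -0.21
  c_2 = 0
Equations for k = 0 and k = 1 (AR order 1):
  gamma(0) = phi_1 gamma(1) + c_0
  gamma(1) = phi_1 gamma(0) + c_1
Substituting the second into the first: gamma(0) (1 - phi_1^2) = c_0 + phi_1 c_1, so
  gamma(0) = (c_0 + phi_1 c_1) / (1 - phi_1^2) = (1.87883 + (0.682)(-0.21)) / (1 - (0.682)^2) = 1.73561 / 0.534876 = 3.244883.
  gamma(1) = phi_1 gamma(0) + c_1 = (0.682)(3.244883) + (-0.21) = 2.00301.
For k = 2 (> q): gamma(2) = phi_1 gamma(1) = (0.682)(2.00301) = 1.366053.
Therefore gamma(2) = 1.3661 (to 4 decimal places).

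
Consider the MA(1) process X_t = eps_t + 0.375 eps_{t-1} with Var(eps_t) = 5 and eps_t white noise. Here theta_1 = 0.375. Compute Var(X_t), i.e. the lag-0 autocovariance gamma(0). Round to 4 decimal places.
\gamma(0) = 5.7031

For an MA(q) process X_t = eps_t + sum_i theta_i eps_{t-i} with
Var(eps_t) = sigma^2, the variance is
  gamma(0) = sigma^2 * (1 + sum_i theta_i^2).
  sum_i theta_i^2 = (0.375)^2 = 0.140625.
  gamma(0) = 5 * (1 + 0.140625) = 5 * 1.140625 = 5.703125, which rounds to 5.7031.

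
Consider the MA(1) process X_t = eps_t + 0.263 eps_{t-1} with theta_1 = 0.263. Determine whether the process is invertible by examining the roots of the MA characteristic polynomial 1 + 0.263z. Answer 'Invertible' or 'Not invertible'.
\text{Invertible}

The MA(q) characteristic polynomial is P(z) = 1 + 0.263z.
Invertibility requires all roots to lie outside the unit circle, i.e. |z| > 1 for every root.
This is linear in z: 1 + (0.263) z = 0  =>  z = -1/(0.263) = -3.802281,  |z| = 3.802281.
Moduli of all roots: 3.8023.
All moduli strictly greater than 1? Yes.
Verdict: Invertible.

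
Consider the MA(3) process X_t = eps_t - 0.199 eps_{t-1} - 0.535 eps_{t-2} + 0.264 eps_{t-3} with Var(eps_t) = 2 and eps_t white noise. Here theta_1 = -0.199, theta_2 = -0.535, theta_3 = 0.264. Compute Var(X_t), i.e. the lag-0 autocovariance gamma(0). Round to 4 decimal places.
\gamma(0) = 2.7910

For an MA(q) process X_t = eps_t + sum_i theta_i eps_{t-i} with
Var(eps_t) = sigma^2, the variance is
  gamma(0) = sigma^2 * (1 + sum_i theta_i^2).
  sum_i theta_i^2 = (-0.199)^2 + (-0.535)^2 + (0.264)^2 = 0.039601 + 0.286225 + 0.069696 = 0.395522.
  gamma(0) = 2 * (1 + 0.395522) = 2 * 1.395522 = 2.791044, which rounds to 2.7910.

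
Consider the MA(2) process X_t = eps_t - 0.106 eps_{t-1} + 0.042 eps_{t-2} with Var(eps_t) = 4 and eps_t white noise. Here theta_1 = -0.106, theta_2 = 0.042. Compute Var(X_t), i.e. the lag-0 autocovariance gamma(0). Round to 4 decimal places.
\gamma(0) = 4.0520

For an MA(q) process X_t = eps_t + sum_i theta_i eps_{t-i} with
Var(eps_t) = sigma^2, the variance is
  gamma(0) = sigma^2 * (1 + sum_i theta_i^2).
  sum_i theta_i^2 = (-0.106)^2 + (0.042)^2 = 0.011236 + 0.001764 = 0.013.
  gamma(0) = 4 * (1 + 0.013) = 4 * 1.013 = 4.052, which rounds to 4.0520.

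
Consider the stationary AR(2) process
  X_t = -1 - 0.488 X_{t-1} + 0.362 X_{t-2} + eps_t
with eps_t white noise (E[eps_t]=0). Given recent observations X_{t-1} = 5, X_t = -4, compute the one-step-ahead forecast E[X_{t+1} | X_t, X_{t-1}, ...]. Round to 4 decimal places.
E[X_{t+1} \mid \mathcal F_t] = 2.7620

For an AR(p) model X_t = c + sum_i phi_i X_{t-i} + eps_t, the
one-step-ahead conditional mean is
  E[X_{t+1} | X_t, ...] = c + sum_i phi_i X_{t+1-i}.
Substitute known values:
  E[X_{t+1} | ...] = -1 + (-0.488) * (-4) + (0.362) * (5)
                   = 2.7620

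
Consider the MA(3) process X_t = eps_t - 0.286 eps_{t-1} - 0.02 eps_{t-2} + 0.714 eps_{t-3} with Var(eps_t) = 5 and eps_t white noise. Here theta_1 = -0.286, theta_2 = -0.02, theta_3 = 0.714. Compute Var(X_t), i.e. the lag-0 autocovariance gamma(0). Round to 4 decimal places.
\gamma(0) = 7.9600

For an MA(q) process X_t = eps_t + sum_i theta_i eps_{t-i} with
Var(eps_t) = sigma^2, the variance is
  gamma(0) = sigma^2 * (1 + sum_i theta_i^2).
  sum_i theta_i^2 = (-0.286)^2 + (-0.02)^2 + (0.714)^2 = 0.081796 + 0.0004 + 0.509796 = 0.591992.
  gamma(0) = 5 * (1 + 0.591992) = 5 * 1.591992 = 7.95996, which rounds to 7.9600.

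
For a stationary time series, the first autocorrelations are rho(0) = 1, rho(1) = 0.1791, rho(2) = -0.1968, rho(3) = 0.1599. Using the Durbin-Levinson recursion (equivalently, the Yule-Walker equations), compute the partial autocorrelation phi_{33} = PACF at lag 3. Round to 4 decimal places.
\phi_{33} = 0.2690

The PACF at lag k is phi_{kk}, the last component of the solution
to the Yule-Walker system G_k phi = r_k where
  (G_k)_{ij} = rho(|i - j|), (r_k)_i = rho(i), i,j = 1..k.
Equivalently, Durbin-Levinson gives phi_{kk} iteratively:
  phi_{11} = rho(1)
  phi_{kk} = [rho(k) - sum_{j=1..k-1} phi_{k-1,j} rho(k-j)]
            / [1 - sum_{j=1..k-1} phi_{k-1,j} rho(j)],
  phi_{k,j} = phi_{k-1,j} - phi_{kk} phi_{k-1,k-j},  j = 1..k-1.
Step k = 1:
  phi_11 = rho(1) = 0.1791.
Step k = 2:
  phi_22 = [rho(2) - phi_11 rho(1)] / [1 - phi_11 rho(1)] = [-0.1968 - (0.1791)(0.1791)] / [1 - (0.1791)(0.1791)]
         = -0.22887681 / 0.96792319 = -0.236462.
  Update: phi_21 = phi_11 - phi_22 phi_11 = 0.1791 - (-0.236462)(0.1791) = 0.22145.
Step k = 3:
  phi_33 = [rho(3) - phi_21 rho(2) - phi_22 rho(1)] / [1 - phi_21 rho(1) - phi_22 rho(2)]
    numerator   = 0.1599 - (0.22145)(-0.1968) - (-0.236462)(0.1791) = 0.24583172
    denominator = 1 - (0.22145)(0.1791) - (-0.236462)(-0.1968) = 0.91380258
  phi_33 = 0.24583172 / 0.91380258 = 0.269.
Therefore phi_{33} = 0.2690.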